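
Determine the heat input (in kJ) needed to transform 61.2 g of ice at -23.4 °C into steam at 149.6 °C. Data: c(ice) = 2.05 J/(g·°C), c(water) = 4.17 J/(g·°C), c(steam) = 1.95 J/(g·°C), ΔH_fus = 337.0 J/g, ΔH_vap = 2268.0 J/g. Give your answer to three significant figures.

q1 (heat ice -23.4→0.0 °C): 61.2 × 2.05 × 23.4 = 2936 J
q2 (melt at 0 °C): 61.2 × 337.0 = 20624 J
q3 (heat water 0.0→100.0 °C): 61.2 × 4.17 × 100.0 = 25520 J
q4 (vaporize at 100 °C): 61.2 × 2268.0 = 138802 J
q5 (heat steam 100.0→149.6 °C): 61.2 × 1.95 × 49.6 = 5919 J
Total: 2936 + 20624 + 25520 + 138802 + 5919 = 193801 J = 194 kJ

q = 194 kJ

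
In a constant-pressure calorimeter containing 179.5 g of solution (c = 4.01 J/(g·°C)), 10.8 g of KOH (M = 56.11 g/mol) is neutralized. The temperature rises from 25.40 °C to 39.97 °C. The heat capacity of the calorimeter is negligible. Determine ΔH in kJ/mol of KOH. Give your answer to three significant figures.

|ΔT| = |39.97 − 25.40| = 14.57 °C
|q_surr| = (179.5 × 4.01) × 14.57 = 719.795 × 14.57 = 10490 J
n(KOH) = 10.8 / 56.11 = 0.1925 mol
Temperature rose, so q_rxn = −|q_surr| = -10.49 kJ
ΔH = q_rxn / n = -54.49 kJ/mol

ΔH = -54.5 kJ/mol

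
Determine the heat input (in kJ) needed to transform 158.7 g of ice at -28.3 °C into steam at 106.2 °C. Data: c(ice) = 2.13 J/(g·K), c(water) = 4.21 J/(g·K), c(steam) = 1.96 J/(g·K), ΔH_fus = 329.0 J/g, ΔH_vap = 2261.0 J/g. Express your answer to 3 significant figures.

q1 (heat ice -28.3→0.0 °C): 158.7 × 2.13 × 28.3 = 9566 J
q2 (melt at 0 °C): 158.7 × 329.0 = 52212 J
q3 (heat water 0.0→100.0 °C): 158.7 × 4.21 × 100.0 = 66813 J
q4 (vaporize at 100 °C): 158.7 × 2261.0 = 358821 J
q5 (heat steam 100.0→106.2 °C): 158.7 × 1.96 × 6.2 = 1929 J
Total: 9566 + 52212 + 66813 + 358821 + 1929 = 489341 J = 489 kJ

q = 489 kJ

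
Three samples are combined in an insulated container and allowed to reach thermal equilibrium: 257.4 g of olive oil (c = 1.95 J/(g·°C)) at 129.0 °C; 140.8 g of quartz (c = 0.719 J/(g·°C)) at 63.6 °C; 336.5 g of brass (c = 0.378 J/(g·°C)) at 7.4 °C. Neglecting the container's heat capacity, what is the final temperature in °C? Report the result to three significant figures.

T_f = 98.8 °C

Σ mᵢcᵢ(T − Tᵢ) = 0  ⇒  T = Σ mᵢcᵢTᵢ / Σ mᵢcᵢ
Σ mᵢcᵢ = 257.4×1.95 + 140.8×0.719 + 336.5×0.378 = 730.3622
Σ mᵢcᵢTᵢ = 501.93×129.0 + 101.2352×63.6 + 127.197×7.4 = 72129
T = 72129 / 730.3622 = 98.76 °C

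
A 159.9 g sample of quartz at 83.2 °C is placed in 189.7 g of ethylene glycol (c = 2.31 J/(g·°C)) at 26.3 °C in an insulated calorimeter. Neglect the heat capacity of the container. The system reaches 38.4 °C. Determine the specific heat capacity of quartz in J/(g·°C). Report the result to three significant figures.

q_gained = (189.7 × 2.31) × (38.4 − 26.3) = 5302 J
q_lost = 159.9 × c × (83.2 − 38.4) = 7163.52 c
Set equal: c = 5302 / 7163.52 = 0.740 J/(g·°C)

c = 0.740 J/(g·°C)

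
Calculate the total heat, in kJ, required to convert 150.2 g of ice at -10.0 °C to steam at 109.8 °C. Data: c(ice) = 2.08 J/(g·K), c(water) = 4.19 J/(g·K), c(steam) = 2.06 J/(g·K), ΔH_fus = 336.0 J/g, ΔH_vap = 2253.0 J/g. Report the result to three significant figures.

q1 (heat ice -10.0→0.0 °C): 150.2 × 2.08 × 10.0 = 3124 J
q2 (melt at 0 °C): 150.2 × 336.0 = 50467 J
q3 (heat water 0.0→100.0 °C): 150.2 × 4.19 × 100.0 = 62934 J
q4 (vaporize at 100 °C): 150.2 × 2253.0 = 338401 J
q5 (heat steam 100.0→109.8 °C): 150.2 × 2.06 × 9.8 = 3032 J
Total: 3124 + 50467 + 62934 + 338401 + 3032 = 457958 J = 458 kJ

q = 458 kJ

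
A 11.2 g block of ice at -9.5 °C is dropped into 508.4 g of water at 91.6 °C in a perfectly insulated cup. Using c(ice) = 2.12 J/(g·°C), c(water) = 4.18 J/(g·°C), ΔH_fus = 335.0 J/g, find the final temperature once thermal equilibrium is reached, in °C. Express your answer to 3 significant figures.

Heat to bring ice to 0 °C and melt it: q₁ = 11.2×2.12×9.5 + 11.2×335.0 = 3977.6 J
Heat the water can supply cooling to 0 °C: 508.4×4.18×91.6 = 194660 J > q₁, so all ice melts.
Energy balance: 508.4×4.18×(91.6 − T) = 3977.6 + 11.2×4.18×(T − 0)
2125.112(91.6 − T) = 3977.6 + 46.816 T
194660 − 3977.6 = 2171.928 T
T = 190682.4 / 2171.928 = 87.79 °C

T_f = 87.8 °C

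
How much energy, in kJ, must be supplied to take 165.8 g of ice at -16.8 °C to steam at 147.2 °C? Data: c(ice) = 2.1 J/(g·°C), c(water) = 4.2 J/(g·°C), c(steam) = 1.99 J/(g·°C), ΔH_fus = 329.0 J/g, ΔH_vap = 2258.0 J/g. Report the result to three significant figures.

q1 (heat ice -16.8→0.0 °C): 165.8 × 2.1 × 16.8 = 5849 J
q2 (melt at 0 °C): 165.8 × 329.0 = 54548 J
q3 (heat water 0.0→100.0 °C): 165.8 × 4.2 × 100.0 = 69636 J
q4 (vaporize at 100 °C): 165.8 × 2258.0 = 374376 J
q5 (heat steam 100.0→147.2 °C): 165.8 × 1.99 × 47.2 = 15573 J
Total: 5849 + 54548 + 69636 + 374376 + 15573 = 519982 J = 520 kJ

q = 520 kJ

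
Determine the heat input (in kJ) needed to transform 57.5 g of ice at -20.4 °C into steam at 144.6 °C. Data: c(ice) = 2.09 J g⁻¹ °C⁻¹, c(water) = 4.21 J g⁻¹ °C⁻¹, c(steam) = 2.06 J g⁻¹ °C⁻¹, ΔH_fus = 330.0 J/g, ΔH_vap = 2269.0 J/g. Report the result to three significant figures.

q = 181 kJ

q1 (heat ice -20.4→0.0 °C): 57.5 × 2.09 × 20.4 = 2452 J
q2 (melt at 0 °C): 57.5 × 330.0 = 18975 J
q3 (heat water 0.0→100.0 °C): 57.5 × 4.21 × 100.0 = 24208 J
q4 (vaporize at 100 °C): 57.5 × 2269.0 = 130468 J
q5 (heat steam 100.0→144.6 °C): 57.5 × 2.06 × 44.6 = 5283 J
Total: 2452 + 18975 + 24208 + 130468 + 5283 = 181386 J = 181 kJ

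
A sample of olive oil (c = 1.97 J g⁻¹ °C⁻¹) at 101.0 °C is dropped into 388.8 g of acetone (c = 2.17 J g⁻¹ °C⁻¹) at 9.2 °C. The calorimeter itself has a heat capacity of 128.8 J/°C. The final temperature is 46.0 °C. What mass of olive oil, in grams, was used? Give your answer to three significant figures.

q_gained = (388.8 × 2.17 + 128.8) × (46.0 − 9.2) = 35790 J
q_lost = m × 1.97 × (101.0 − 46.0) = 108.35 m
m = 35790 / 108.35 = 330 g

m = 330 g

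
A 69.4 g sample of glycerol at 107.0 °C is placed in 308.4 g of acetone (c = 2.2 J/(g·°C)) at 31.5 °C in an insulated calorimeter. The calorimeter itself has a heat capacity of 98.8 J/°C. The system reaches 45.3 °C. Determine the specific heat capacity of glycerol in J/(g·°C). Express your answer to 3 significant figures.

c = 2.51 J/(g·°C)

q_gained = (308.4 × 2.2 + 98.8) × (45.3 − 31.5) = 10730 J
q_lost = 69.4 × c × (107.0 − 45.3) = 4281.98 c
Set equal: c = 10730 / 4281.98 = 2.51 J/(g·°C)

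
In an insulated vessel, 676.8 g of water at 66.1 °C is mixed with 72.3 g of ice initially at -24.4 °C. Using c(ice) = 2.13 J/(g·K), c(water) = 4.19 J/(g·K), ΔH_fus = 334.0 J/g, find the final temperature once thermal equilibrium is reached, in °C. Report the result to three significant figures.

T_f = 50.8 °C

Heat to bring ice to 0 °C and melt it: q₁ = 72.3×2.13×24.4 + 72.3×334.0 = 27906 J
Heat the water can supply cooling to 0 °C: 676.8×4.19×66.1 = 187446 J > q₁, so all ice melts.
Energy balance: 676.8×4.19×(66.1 − T) = 27906 + 72.3×4.19×(T − 0)
2835.792(66.1 − T) = 27906 + 302.937 T
187446 − 27906 = 3138.729 T
T = 159540 / 3138.729 = 50.83 °C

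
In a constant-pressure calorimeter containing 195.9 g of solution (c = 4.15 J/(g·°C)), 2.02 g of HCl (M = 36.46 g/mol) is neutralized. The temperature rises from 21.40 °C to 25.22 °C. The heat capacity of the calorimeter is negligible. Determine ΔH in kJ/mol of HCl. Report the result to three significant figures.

|ΔT| = |25.22 − 21.40| = 3.82 °C
|q_surr| = (195.9 × 4.15) × 3.82 = 812.985 × 3.82 = 3106 J
n(HCl) = 2.02 / 36.46 = 0.05540 mol
Temperature rose, so q_rxn = −|q_surr| = -3.106 kJ
ΔH = q_rxn / n = -56.06 kJ/mol

ΔH = -56.1 kJ/mol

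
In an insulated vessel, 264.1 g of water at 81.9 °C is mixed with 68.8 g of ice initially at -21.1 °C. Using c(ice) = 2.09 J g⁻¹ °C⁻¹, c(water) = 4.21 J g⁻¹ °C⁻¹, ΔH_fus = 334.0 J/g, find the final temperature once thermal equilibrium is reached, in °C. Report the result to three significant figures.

T_f = 46.4 °C

Heat to bring ice to 0 °C and melt it: q₁ = 68.8×2.09×21.1 + 68.8×334.0 = 26013 J
Heat the water can supply cooling to 0 °C: 264.1×4.21×81.9 = 91061.4 J > q₁, so all ice melts.
Energy balance: 264.1×4.21×(81.9 − T) = 26013 + 68.8×4.21×(T − 0)
1111.861(81.9 − T) = 26013 + 289.648 T
91061.4 − 26013 = 1401.509 T
T = 65048.4 / 1401.509 = 46.41 °C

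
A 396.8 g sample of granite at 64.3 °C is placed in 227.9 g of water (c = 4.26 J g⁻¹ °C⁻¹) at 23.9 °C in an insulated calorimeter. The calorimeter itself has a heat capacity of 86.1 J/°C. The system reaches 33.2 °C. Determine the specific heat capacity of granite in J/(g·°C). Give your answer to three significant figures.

q_gained = (227.9 × 4.26 + 86.1) × (33.2 − 23.9) = 9830 J
q_lost = 396.8 × c × (64.3 − 33.2) = 12340.48 c
Set equal: c = 9830 / 12340.48 = 0.797 J/(g·°C)

c = 0.797 J/(g·°C)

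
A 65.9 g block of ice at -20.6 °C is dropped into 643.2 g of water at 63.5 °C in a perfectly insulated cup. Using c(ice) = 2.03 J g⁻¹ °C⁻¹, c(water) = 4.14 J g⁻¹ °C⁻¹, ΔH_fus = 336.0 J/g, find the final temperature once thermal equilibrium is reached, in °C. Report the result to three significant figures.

Heat to bring ice to 0 °C and melt it: q₁ = 65.9×2.03×20.6 + 65.9×336.0 = 24898 J
Heat the water can supply cooling to 0 °C: 643.2×4.14×63.5 = 169091 J > q₁, so all ice melts.
Energy balance: 643.2×4.14×(63.5 − T) = 24898 + 65.9×4.14×(T − 0)
2662.848(63.5 − T) = 24898 + 272.826 T
169091 − 24898 = 2935.674 T
T = 144193 / 2935.674 = 49.12 °C

T_f = 49.1 °C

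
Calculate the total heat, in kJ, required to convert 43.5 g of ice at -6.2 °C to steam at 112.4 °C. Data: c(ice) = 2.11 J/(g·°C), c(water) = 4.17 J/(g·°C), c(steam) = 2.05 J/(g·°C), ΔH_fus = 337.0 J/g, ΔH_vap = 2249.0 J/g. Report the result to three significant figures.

q = 132 kJ

q1 (heat ice -6.2→0.0 °C): 43.5 × 2.11 × 6.2 = 569 J
q2 (melt at 0 °C): 43.5 × 337.0 = 14660 J
q3 (heat water 0.0→100.0 °C): 43.5 × 4.17 × 100.0 = 18140 J
q4 (vaporize at 100 °C): 43.5 × 2249.0 = 97832 J
q5 (heat steam 100.0→112.4 °C): 43.5 × 2.05 × 12.4 = 1106 J
Total: 569 + 14660 + 18140 + 97832 + 1106 = 132307 J = 132 kJ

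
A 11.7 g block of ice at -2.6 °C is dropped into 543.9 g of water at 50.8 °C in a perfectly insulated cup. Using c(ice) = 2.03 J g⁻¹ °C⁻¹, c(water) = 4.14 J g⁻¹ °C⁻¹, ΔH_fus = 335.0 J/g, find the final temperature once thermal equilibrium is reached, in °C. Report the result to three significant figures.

Heat to bring ice to 0 °C and melt it: q₁ = 11.7×2.03×2.6 + 11.7×335.0 = 3981.3 J
Heat the water can supply cooling to 0 °C: 543.9×4.14×50.8 = 114389 J > q₁, so all ice melts.
Energy balance: 543.9×4.14×(50.8 − T) = 3981.3 + 11.7×4.14×(T − 0)
2251.746(50.8 − T) = 3981.3 + 48.438 T
114389 − 3981.3 = 2300.184 T
T = 110407.7 / 2300.184 = 48.00 °C

T_f = 48.0 °C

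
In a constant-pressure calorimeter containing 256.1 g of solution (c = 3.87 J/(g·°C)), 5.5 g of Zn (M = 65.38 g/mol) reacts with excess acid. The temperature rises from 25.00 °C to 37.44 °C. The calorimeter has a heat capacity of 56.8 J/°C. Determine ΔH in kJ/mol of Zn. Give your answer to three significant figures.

ΔH = -155 kJ/mol

|ΔT| = |37.44 − 25.00| = 12.44 °C
|q_surr| = (256.1 × 3.87 + 56.8) × 12.44 = 1047.907 × 12.44 = 13040 J
n(Zn) = 5.5 / 65.38 = 0.08412 mol
Temperature rose, so q_rxn = −|q_surr| = -13.04 kJ
ΔH = q_rxn / n = -155.0 kJ/mol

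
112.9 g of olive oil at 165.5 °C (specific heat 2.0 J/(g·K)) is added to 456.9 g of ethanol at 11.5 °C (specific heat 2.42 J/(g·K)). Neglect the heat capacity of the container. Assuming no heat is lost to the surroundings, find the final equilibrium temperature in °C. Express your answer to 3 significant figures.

T_f = 37.6 °C

Heat lost by olive oil = heat gained by ethanol.
(112.9)(2.0)(165.5 − T) = (456.9)(2.42)(T − 11.5)
225.8 (165.5 − T) = 1105.698 (T − 11.5)
37370 − 225.8 T = 1105.698 T − 12716
50086 = 1331.498 T
T = 37.62 °C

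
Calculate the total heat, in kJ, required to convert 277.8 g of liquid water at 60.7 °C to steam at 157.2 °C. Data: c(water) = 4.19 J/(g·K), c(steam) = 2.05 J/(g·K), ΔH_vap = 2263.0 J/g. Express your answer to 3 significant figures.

q1 (heat water 60.7→100.0 °C): 277.8 × 4.19 × 39.3 = 45744 J
q2 (vaporize at 100 °C): 277.8 × 2263.0 = 628661 J
q3 (heat steam 100.0→157.2 °C): 277.8 × 2.05 × 57.2 = 32575 J
Total: 45744 + 628661 + 32575 = 706980 J = 707 kJ

q = 707 kJ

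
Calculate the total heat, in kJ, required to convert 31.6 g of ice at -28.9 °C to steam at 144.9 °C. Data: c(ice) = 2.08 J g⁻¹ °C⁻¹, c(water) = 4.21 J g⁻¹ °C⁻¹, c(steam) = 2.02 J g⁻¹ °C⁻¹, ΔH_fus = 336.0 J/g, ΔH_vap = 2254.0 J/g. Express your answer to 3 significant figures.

q1 (heat ice -28.9→0.0 °C): 31.6 × 2.08 × 28.9 = 1900 J
q2 (melt at 0 °C): 31.6 × 336.0 = 10618 J
q3 (heat water 0.0→100.0 °C): 31.6 × 4.21 × 100.0 = 13304 J
q4 (vaporize at 100 °C): 31.6 × 2254.0 = 71226 J
q5 (heat steam 100.0→144.9 °C): 31.6 × 2.02 × 44.9 = 2866 J
Total: 1900 + 10618 + 13304 + 71226 + 2866 = 99914 J = 99.9 kJ

q = 99.9 kJ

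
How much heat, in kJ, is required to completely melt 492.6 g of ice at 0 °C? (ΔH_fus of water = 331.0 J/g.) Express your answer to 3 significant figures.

q = m × ΔH_fus = 492.6 × 331.0 = 163100 J = 163 kJ

q = 163 kJ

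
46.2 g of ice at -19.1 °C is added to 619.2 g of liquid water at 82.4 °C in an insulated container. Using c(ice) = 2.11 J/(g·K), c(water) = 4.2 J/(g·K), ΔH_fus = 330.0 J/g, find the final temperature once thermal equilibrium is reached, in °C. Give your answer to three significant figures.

Heat to bring ice to 0 °C and melt it: q₁ = 46.2×2.11×19.1 + 46.2×330.0 = 17108 J
Heat the water can supply cooling to 0 °C: 619.2×4.2×82.4 = 214293 J > q₁, so all ice melts.
Energy balance: 619.2×4.2×(82.4 − T) = 17108 + 46.2×4.2×(T − 0)
2600.64(82.4 − T) = 17108 + 194.04 T
214293 − 17108 = 2794.68 T
T = 197185 / 2794.68 = 70.56 °C

T_f = 70.6 °C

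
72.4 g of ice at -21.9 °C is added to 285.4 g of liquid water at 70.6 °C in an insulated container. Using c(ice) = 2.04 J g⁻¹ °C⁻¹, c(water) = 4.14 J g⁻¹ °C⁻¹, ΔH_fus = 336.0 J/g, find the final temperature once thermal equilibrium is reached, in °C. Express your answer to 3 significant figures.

T_f = 37.7 °C

Heat to bring ice to 0 °C and melt it: q₁ = 72.4×2.04×21.9 + 72.4×336.0 = 27561 J
Heat the water can supply cooling to 0 °C: 285.4×4.14×70.6 = 83417.9 J > q₁, so all ice melts.
Energy balance: 285.4×4.14×(70.6 − T) = 27561 + 72.4×4.14×(T − 0)
1181.556(70.6 − T) = 27561 + 299.736 T
83417.9 − 27561 = 1481.292 T
T = 55856.9 / 1481.292 = 37.71 °C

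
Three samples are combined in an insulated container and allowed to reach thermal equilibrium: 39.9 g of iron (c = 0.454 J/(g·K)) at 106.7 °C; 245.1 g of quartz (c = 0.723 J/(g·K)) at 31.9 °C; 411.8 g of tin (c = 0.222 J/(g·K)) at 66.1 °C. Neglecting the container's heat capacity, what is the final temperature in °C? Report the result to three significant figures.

T_f = 47.5 °C

Σ mᵢcᵢ(T − Tᵢ) = 0  ⇒  T = Σ mᵢcᵢTᵢ / Σ mᵢcᵢ
Σ mᵢcᵢ = 39.9×0.454 + 245.1×0.723 + 411.8×0.222 = 286.7415
Σ mᵢcᵢTᵢ = 18.1146×106.7 + 177.2073×31.9 + 91.4196×66.1 = 13629
T = 13629 / 286.7415 = 47.53 °C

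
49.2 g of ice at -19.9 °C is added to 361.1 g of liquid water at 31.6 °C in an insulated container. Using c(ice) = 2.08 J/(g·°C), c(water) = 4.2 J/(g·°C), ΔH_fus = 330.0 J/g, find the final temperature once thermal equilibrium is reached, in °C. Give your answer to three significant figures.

Heat to bring ice to 0 °C and melt it: q₁ = 49.2×2.08×19.9 + 49.2×330.0 = 18272 J
Heat the water can supply cooling to 0 °C: 361.1×4.2×31.6 = 47925.2 J > q₁, so all ice melts.
Energy balance: 361.1×4.2×(31.6 − T) = 18272 + 49.2×4.2×(T − 0)
1516.62(31.6 − T) = 18272 + 206.64 T
47925.2 − 18272 = 1723.26 T
T = 29653.2 / 1723.26 = 17.21 °C

T_f = 17.2 °C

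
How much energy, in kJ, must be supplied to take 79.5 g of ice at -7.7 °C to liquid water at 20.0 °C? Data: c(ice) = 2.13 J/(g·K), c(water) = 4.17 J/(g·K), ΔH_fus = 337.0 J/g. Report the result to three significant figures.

q = 34.7 kJ

q1 (heat ice -7.7→0.0 °C): 79.5 × 2.13 × 7.7 = 1304 J
q2 (melt at 0 °C): 79.5 × 337.0 = 26792 J
q3 (heat water 0.0→20.0 °C): 79.5 × 4.17 × 20.0 = 6630 J
Total: 1304 + 26792 + 6630 = 34726 J = 34.7 kJ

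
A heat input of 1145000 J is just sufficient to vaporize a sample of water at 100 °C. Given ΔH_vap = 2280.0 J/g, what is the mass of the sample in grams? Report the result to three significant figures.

m = 502 g

m = q / ΔH_vap = 1145000 J / 2280.0 J/g = 502 g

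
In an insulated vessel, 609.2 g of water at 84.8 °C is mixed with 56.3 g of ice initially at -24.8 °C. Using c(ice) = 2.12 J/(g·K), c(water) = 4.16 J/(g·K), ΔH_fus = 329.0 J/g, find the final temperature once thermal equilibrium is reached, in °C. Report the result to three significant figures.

Heat to bring ice to 0 °C and melt it: q₁ = 56.3×2.12×24.8 + 56.3×329.0 = 21483 J
Heat the water can supply cooling to 0 °C: 609.2×4.16×84.8 = 214906 J > q₁, so all ice melts.
Energy balance: 609.2×4.16×(84.8 − T) = 21483 + 56.3×4.16×(T − 0)
2534.272(84.8 − T) = 21483 + 234.208 T
214906 − 21483 = 2768.480 T
T = 193423 / 2768.480 = 69.87 °C

T_f = 69.9 °C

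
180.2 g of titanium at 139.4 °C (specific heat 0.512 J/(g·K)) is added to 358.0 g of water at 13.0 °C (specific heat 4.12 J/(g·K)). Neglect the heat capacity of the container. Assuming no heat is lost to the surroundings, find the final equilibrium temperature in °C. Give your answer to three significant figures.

Heat lost by titanium = heat gained by water.
(180.2)(0.512)(139.4 − T) = (358.0)(4.12)(T − 13.0)
92.2624 (139.4 − T) = 1474.96 (T − 13.0)
12861 − 92.2624 T = 1474.96 T − 19174
32035 = 1567.2224 T
T = 20.44 °C

T_f = 20.4 °C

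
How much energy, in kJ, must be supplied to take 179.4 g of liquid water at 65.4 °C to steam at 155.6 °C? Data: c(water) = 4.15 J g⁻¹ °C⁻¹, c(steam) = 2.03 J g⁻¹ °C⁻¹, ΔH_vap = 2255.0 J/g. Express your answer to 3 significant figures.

q = 451 kJ

q1 (heat water 65.4→100.0 °C): 179.4 × 4.15 × 34.6 = 25760 J
q2 (vaporize at 100 °C): 179.4 × 2255.0 = 404547 J
q3 (heat steam 100.0→155.6 °C): 179.4 × 2.03 × 55.6 = 20249 J
Total: 25760 + 404547 + 20249 = 450556 J = 451 kJ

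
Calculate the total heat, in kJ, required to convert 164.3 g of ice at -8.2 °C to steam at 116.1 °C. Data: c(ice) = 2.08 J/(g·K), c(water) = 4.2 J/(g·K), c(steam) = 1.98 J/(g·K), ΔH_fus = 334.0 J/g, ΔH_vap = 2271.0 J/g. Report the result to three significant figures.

q1 (heat ice -8.2→0.0 °C): 164.3 × 2.08 × 8.2 = 2802 J
q2 (melt at 0 °C): 164.3 × 334.0 = 54876 J
q3 (heat water 0.0→100.0 °C): 164.3 × 4.2 × 100.0 = 69006 J
q4 (vaporize at 100 °C): 164.3 × 2271.0 = 373125 J
q5 (heat steam 100.0→116.1 °C): 164.3 × 1.98 × 16.1 = 5238 J
Total: 2802 + 54876 + 69006 + 373125 + 5238 = 505047 J = 505 kJ

q = 505 kJ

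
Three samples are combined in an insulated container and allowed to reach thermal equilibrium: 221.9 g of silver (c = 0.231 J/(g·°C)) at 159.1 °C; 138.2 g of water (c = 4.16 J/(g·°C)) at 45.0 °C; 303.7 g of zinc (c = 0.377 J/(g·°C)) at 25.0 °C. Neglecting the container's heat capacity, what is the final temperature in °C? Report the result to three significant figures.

T_f = 49.8 °C

Σ mᵢcᵢ(T − Tᵢ) = 0  ⇒  T = Σ mᵢcᵢTᵢ / Σ mᵢcᵢ
Σ mᵢcᵢ = 221.9×0.231 + 138.2×4.16 + 303.7×0.377 = 740.6658
Σ mᵢcᵢTᵢ = 51.2589×159.1 + 574.912×45.0 + 114.4949×25.0 = 36889
T = 36889 / 740.6658 = 49.81 °C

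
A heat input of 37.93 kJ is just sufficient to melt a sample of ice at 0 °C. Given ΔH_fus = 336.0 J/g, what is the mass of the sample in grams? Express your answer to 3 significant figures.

m = q / ΔH_fus = 37930 J / 336.0 J/g = 113 g

m = 113 g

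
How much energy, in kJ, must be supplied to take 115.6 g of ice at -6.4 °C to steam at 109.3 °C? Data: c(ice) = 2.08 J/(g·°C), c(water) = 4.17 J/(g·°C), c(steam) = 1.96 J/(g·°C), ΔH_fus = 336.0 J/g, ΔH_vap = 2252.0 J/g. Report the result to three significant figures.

q = 351 kJ

q1 (heat ice -6.4→0.0 °C): 115.6 × 2.08 × 6.4 = 1539 J
q2 (melt at 0 °C): 115.6 × 336.0 = 38842 J
q3 (heat water 0.0→100.0 °C): 115.6 × 4.17 × 100.0 = 48205 J
q4 (vaporize at 100 °C): 115.6 × 2252.0 = 260331 J
q5 (heat steam 100.0→109.3 °C): 115.6 × 1.96 × 9.3 = 2107 J
Total: 1539 + 38842 + 48205 + 260331 + 2107 = 351024 J = 351 kJ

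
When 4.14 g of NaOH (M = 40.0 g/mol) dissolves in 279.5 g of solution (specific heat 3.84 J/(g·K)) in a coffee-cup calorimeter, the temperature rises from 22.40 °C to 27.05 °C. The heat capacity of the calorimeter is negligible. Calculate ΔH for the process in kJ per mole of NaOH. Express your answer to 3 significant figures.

ΔH = -48.2 kJ/mol

|ΔT| = |27.05 − 22.40| = 4.65 °C
|q_surr| = (279.5 × 3.84) × 4.65 = 1073.28 × 4.65 = 4991 J
n(NaOH) = 4.14 / 40.0 = 0.1035 mol
Temperature rose, so q_rxn = −|q_surr| = -4.991 kJ
ΔH = q_rxn / n = -48.22 kJ/mol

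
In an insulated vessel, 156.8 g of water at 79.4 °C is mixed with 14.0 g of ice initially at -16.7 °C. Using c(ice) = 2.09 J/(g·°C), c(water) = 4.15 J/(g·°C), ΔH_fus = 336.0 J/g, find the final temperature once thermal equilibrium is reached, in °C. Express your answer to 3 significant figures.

Heat to bring ice to 0 °C and melt it: q₁ = 14.0×2.09×16.7 + 14.0×336.0 = 5192.6 J
Heat the water can supply cooling to 0 °C: 156.8×4.15×79.4 = 51667.2 J > q₁, so all ice melts.
Energy balance: 156.8×4.15×(79.4 − T) = 5192.6 + 14.0×4.15×(T − 0)
650.72(79.4 − T) = 5192.6 + 58.1 T
51667.2 − 5192.6 = 708.82 T
T = 46474.6 / 708.82 = 65.57 °C

T_f = 65.6 °C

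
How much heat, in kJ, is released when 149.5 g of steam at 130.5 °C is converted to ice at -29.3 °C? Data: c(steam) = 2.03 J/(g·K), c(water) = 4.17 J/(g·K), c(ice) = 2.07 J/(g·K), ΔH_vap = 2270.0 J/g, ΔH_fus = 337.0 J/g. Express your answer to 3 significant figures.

q1 (cool steam 130.5→100 °C): 149.5 × 2.03 × 30.5 = 9256 J
q2 (condense at 100 °C): 149.5 × 2270.0 = 339365 J
q3 (cool water 100→0 °C): 149.5 × 4.17 × 100.0 = 62342 J
q4 (freeze at 0 °C): 149.5 × 337.0 = 50382 J
q5 (cool ice 0→-29.3 °C): 149.5 × 2.07 × 29.3 = 9067 J
Total: 9256 + 339365 + 62342 + 50382 + 9067 = 470412 J = 470 kJ

q = 470 kJ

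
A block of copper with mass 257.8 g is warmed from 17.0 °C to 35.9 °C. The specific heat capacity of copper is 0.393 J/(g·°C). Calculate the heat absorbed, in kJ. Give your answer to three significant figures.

q = m c ΔT = 257.8 × 0.393 × (35.9 − 17.0)
q = 257.8 × 0.393 × 18.9 = 1914.9 J = 1.91 kJ

q = 1.91 kJ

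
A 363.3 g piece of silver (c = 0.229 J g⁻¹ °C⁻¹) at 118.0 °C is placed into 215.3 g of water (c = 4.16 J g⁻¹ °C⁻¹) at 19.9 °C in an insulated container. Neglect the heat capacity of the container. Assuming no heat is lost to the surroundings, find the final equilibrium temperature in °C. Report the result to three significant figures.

T_f = 28.2 °C

Heat lost by silver = heat gained by water.
(363.3)(0.229)(118.0 − T) = (215.3)(4.16)(T − 19.9)
83.1957 (118.0 − T) = 895.648 (T − 19.9)
9817.1 − 83.1957 T = 895.648 T − 17823
27640.1 = 978.8437 T
T = 28.24 °C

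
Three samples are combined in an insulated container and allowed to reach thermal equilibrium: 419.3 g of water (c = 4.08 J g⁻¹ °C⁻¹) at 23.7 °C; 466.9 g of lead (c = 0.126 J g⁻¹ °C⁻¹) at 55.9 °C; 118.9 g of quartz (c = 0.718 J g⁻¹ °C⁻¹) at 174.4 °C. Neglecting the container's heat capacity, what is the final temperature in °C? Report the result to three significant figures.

T_f = 31.7 °C

Σ mᵢcᵢ(T − Tᵢ) = 0  ⇒  T = Σ mᵢcᵢTᵢ / Σ mᵢcᵢ
Σ mᵢcᵢ = 419.3×4.08 + 466.9×0.126 + 118.9×0.718 = 1854.9436
Σ mᵢcᵢTᵢ = 1710.744×23.7 + 58.8294×55.9 + 85.3702×174.4 = 58722
T = 58722 / 1854.9436 = 31.66 °C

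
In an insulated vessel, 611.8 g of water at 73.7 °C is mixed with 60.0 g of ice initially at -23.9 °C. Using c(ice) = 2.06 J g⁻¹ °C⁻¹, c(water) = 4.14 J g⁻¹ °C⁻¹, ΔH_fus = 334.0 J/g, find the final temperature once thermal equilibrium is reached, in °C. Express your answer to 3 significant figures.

T_f = 58.9 °C

Heat to bring ice to 0 °C and melt it: q₁ = 60.0×2.06×23.9 + 60.0×334.0 = 22994 J
Heat the water can supply cooling to 0 °C: 611.8×4.14×73.7 = 186671 J > q₁, so all ice melts.
Energy balance: 611.8×4.14×(73.7 − T) = 22994 + 60.0×4.14×(T − 0)
2532.852(73.7 − T) = 22994 + 248.4 T
186671 − 22994 = 2781.252 T
T = 163677 / 2781.252 = 58.85 °C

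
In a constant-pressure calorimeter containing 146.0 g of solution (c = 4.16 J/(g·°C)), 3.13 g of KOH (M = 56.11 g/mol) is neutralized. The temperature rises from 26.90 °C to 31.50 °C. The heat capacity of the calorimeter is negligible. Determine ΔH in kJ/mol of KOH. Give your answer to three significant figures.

|ΔT| = |31.50 − 26.90| = 4.60 °C
|q_surr| = (146.0 × 4.16) × 4.60 = 607.36 × 4.60 = 2794 J
n(KOH) = 3.13 / 56.11 = 0.05578 mol
Temperature rose, so q_rxn = −|q_surr| = -2.794 kJ
ΔH = q_rxn / n = -50.09 kJ/mol

ΔH = -50.1 kJ/mol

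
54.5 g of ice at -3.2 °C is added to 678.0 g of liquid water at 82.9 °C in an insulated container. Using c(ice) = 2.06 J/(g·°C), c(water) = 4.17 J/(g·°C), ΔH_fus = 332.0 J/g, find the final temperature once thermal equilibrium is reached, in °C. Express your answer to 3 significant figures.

Heat to bring ice to 0 °C and melt it: q₁ = 54.5×2.06×3.2 + 54.5×332.0 = 18453 J
Heat the water can supply cooling to 0 °C: 678.0×4.17×82.9 = 234380 J > q₁, so all ice melts.
Energy balance: 678.0×4.17×(82.9 − T) = 18453 + 54.5×4.17×(T − 0)
2827.26(82.9 − T) = 18453 + 227.265 T
234380 − 18453 = 3054.525 T
T = 215927 / 3054.525 = 70.69 °C

T_f = 70.7 °C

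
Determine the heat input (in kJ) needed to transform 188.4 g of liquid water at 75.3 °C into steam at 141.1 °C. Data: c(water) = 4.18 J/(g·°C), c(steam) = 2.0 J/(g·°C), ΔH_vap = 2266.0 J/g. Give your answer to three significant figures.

q = 462 kJ

q1 (heat water 75.3→100.0 °C): 188.4 × 4.18 × 24.7 = 19452 J
q2 (vaporize at 100 °C): 188.4 × 2266.0 = 426914 J
q3 (heat steam 100.0→141.1 °C): 188.4 × 2.0 × 41.1 = 15486 J
Total: 19452 + 426914 + 15486 = 461852 J = 462 kJ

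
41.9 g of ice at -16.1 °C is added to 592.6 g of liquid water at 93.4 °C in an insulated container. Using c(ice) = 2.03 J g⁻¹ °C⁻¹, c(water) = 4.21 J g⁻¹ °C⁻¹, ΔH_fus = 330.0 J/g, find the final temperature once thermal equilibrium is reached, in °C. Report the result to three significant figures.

T_f = 81.5 °C

Heat to bring ice to 0 °C and melt it: q₁ = 41.9×2.03×16.1 + 41.9×330.0 = 15196 J
Heat the water can supply cooling to 0 °C: 592.6×4.21×93.4 = 233019 J > q₁, so all ice melts.
Energy balance: 592.6×4.21×(93.4 − T) = 15196 + 41.9×4.21×(T − 0)
2494.846(93.4 − T) = 15196 + 176.399 T
233019 − 15196 = 2671.245 T
T = 217823 / 2671.245 = 81.54 °C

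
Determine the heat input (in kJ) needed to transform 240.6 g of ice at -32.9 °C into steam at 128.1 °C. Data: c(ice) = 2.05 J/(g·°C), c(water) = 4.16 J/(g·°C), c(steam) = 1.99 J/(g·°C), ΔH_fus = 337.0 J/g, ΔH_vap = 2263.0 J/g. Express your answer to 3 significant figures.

q1 (heat ice -32.9→0.0 °C): 240.6 × 2.05 × 32.9 = 16227 J
q2 (melt at 0 °C): 240.6 × 337.0 = 81082 J
q3 (heat water 0.0→100.0 °C): 240.6 × 4.16 × 100.0 = 100090 J
q4 (vaporize at 100 °C): 240.6 × 2263.0 = 544478 J
q5 (heat steam 100.0→128.1 °C): 240.6 × 1.99 × 28.1 = 13454 J
Total: 16227 + 81082 + 100090 + 544478 + 13454 = 755331 J = 755 kJ

q = 755 kJ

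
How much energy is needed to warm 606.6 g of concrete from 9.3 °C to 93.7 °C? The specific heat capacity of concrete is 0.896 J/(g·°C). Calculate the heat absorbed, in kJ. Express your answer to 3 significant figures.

q = m c ΔT = 606.6 × 0.896 × (93.7 − 9.3)
q = 606.6 × 0.896 × 84.4 = 45870 J = 45.9 kJ

q = 45.9 kJ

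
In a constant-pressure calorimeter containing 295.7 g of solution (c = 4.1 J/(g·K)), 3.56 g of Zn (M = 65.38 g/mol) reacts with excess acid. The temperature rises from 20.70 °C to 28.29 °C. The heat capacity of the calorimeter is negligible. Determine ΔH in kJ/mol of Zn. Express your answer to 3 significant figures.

ΔH = -169 kJ/mol

|ΔT| = |28.29 − 20.70| = 7.59 °C
|q_surr| = (295.7 × 4.1) × 7.59 = 1212.37 × 7.59 = 9202 J
n(Zn) = 3.56 / 65.38 = 0.05445 mol
Temperature rose, so q_rxn = −|q_surr| = -9.202 kJ
ΔH = q_rxn / n = -169.0 kJ/mol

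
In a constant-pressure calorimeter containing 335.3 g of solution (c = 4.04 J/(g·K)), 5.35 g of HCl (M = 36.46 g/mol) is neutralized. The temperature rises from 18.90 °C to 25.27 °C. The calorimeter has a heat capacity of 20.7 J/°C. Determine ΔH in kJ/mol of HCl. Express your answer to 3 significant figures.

ΔH = -59.7 kJ/mol

|ΔT| = |25.27 − 18.90| = 6.37 °C
|q_surr| = (335.3 × 4.04 + 20.7) × 6.37 = 1375.312 × 6.37 = 8761 J
n(HCl) = 5.35 / 36.46 = 0.1467 mol
Temperature rose, so q_rxn = −|q_surr| = -8.761 kJ
ΔH = q_rxn / n = -59.72 kJ/mol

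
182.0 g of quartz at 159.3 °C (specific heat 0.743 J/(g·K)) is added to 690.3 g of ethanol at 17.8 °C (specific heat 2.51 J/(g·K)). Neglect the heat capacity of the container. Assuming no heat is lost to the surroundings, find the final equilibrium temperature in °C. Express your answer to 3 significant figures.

T_f = 28.0 °C

Heat lost by quartz = heat gained by ethanol.
(182.0)(0.743)(159.3 − T) = (690.3)(2.51)(T − 17.8)
135.226 (159.3 − T) = 1732.653 (T − 17.8)
21542 − 135.226 T = 1732.653 T − 30841
52383 = 1867.879 T
T = 28.04 °C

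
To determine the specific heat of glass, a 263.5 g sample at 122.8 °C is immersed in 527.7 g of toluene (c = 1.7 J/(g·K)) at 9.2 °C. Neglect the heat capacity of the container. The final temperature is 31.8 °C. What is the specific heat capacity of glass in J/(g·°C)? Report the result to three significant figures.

q_gained = (527.7 × 1.7) × (31.8 − 9.2) = 20274 J
q_lost = 263.5 × c × (122.8 − 31.8) = 23978.5 c
Set equal: c = 20274 / 23978.5 = 0.846 J/(g·°C)

c = 0.846 J/(g·°C)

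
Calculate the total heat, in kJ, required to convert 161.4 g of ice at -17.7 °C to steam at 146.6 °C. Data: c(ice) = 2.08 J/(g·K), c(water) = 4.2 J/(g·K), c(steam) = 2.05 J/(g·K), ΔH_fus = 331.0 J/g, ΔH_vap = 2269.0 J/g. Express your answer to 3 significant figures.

q1 (heat ice -17.7→0.0 °C): 161.4 × 2.08 × 17.7 = 5942 J
q2 (melt at 0 °C): 161.4 × 331.0 = 53423 J
q3 (heat water 0.0→100.0 °C): 161.4 × 4.2 × 100.0 = 67788 J
q4 (vaporize at 100 °C): 161.4 × 2269.0 = 366217 J
q5 (heat steam 100.0→146.6 °C): 161.4 × 2.05 × 46.6 = 15419 J
Total: 5942 + 53423 + 67788 + 366217 + 15419 = 508789 J = 509 kJ

q = 509 kJ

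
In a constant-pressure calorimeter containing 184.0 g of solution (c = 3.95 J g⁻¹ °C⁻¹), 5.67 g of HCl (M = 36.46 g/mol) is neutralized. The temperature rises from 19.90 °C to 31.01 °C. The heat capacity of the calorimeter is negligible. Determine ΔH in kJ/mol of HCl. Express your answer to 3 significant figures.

ΔH = -51.9 kJ/mol

|ΔT| = |31.01 − 19.90| = 11.11 °C
|q_surr| = (184.0 × 3.95) × 11.11 = 726.8 × 11.11 = 8075 J
n(HCl) = 5.67 / 36.46 = 0.1555 mol
Temperature rose, so q_rxn = −|q_surr| = -8.075 kJ
ΔH = q_rxn / n = -51.93 kJ/mol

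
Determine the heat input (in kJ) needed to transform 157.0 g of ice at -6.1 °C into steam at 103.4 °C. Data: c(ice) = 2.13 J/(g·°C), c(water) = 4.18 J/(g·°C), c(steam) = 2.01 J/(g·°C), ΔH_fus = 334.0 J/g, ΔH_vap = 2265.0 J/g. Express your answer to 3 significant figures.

q1 (heat ice -6.1→0.0 °C): 157.0 × 2.13 × 6.1 = 2040 J
q2 (melt at 0 °C): 157.0 × 334.0 = 52438 J
q3 (heat water 0.0→100.0 °C): 157.0 × 4.18 × 100.0 = 65626 J
q4 (vaporize at 100 °C): 157.0 × 2265.0 = 355605 J
q5 (heat steam 100.0→103.4 °C): 157.0 × 2.01 × 3.4 = 1073 J
Total: 2040 + 52438 + 65626 + 355605 + 1073 = 476782 J = 477 kJ

q = 477 kJ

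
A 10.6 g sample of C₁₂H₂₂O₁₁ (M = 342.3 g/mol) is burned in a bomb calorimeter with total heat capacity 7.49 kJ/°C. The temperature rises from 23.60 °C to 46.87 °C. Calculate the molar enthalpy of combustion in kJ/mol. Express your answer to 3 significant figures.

ΔH = -5630 kJ/mol

ΔT = 46.87 − 23.60 = 23.27 °C
q_cal = C_cal × ΔT = 7.49 × 23.27 = 174.2923 kJ
n = 10.6 / 342.3 = 0.03097 mol
q_rxn = −q_cal = -174.2923 kJ
ΔH = -174.2923 / 0.03097 = -5628 kJ/mol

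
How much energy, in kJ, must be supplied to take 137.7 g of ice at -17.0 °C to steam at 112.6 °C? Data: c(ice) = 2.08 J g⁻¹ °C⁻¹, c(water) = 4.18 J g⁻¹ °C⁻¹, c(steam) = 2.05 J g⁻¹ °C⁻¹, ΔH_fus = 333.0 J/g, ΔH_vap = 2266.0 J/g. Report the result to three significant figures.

q1 (heat ice -17.0→0.0 °C): 137.7 × 2.08 × 17.0 = 4869 J
q2 (melt at 0 °C): 137.7 × 333.0 = 45854 J
q3 (heat water 0.0→100.0 °C): 137.7 × 4.18 × 100.0 = 57559 J
q4 (vaporize at 100 °C): 137.7 × 2266.0 = 312028 J
q5 (heat steam 100.0→112.6 °C): 137.7 × 2.05 × 12.6 = 3557 J
Total: 4869 + 45854 + 57559 + 312028 + 3557 = 423867 J = 424 kJ

q = 424 kJ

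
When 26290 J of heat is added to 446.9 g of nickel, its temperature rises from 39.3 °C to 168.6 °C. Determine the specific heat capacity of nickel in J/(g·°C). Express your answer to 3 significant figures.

c = q / (m ΔT) = 26290 / (446.9 × 129.3)
c = 26290 / 57784.17 = 0.455 J/(g·°C)

c = 0.455 J/(g·°C)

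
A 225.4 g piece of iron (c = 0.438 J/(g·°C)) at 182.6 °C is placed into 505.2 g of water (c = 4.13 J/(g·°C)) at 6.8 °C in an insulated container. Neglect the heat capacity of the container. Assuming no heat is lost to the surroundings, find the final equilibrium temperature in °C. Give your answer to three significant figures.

T_f = 14.7 °C

Heat lost by iron = heat gained by water.
(225.4)(0.438)(182.6 − T) = (505.2)(4.13)(T − 6.8)
98.7252 (182.6 − T) = 2086.476 (T − 6.8)
18027 − 98.7252 T = 2086.476 T − 14188
32215 = 2185.2012 T
T = 14.74 °C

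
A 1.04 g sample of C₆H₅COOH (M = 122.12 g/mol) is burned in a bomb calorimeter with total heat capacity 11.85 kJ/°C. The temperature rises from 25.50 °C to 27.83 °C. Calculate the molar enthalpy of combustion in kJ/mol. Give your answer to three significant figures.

ΔT = 27.83 − 25.50 = 2.33 °C
q_cal = C_cal × ΔT = 11.85 × 2.33 = 27.6105 kJ
n = 1.04 / 122.12 = 0.008516 mol
q_rxn = −q_cal = -27.6105 kJ
ΔH = -27.6105 / 0.008516 = -3242 kJ/mol

ΔH = -3240 kJ/mol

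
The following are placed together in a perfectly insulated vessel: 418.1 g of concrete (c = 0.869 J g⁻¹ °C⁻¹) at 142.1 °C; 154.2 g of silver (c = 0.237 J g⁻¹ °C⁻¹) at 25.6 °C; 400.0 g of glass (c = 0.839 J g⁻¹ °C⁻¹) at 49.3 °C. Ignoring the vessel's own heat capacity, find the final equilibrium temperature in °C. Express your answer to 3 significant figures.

T_f = 94.0 °C

Σ mᵢcᵢ(T − Tᵢ) = 0  ⇒  T = Σ mᵢcᵢTᵢ / Σ mᵢcᵢ
Σ mᵢcᵢ = 418.1×0.869 + 154.2×0.237 + 400.0×0.839 = 735.4743
Σ mᵢcᵢTᵢ = 363.3289×142.1 + 36.5454×25.6 + 335.6×49.3 = 69110
T = 69110 / 735.4743 = 93.97 °C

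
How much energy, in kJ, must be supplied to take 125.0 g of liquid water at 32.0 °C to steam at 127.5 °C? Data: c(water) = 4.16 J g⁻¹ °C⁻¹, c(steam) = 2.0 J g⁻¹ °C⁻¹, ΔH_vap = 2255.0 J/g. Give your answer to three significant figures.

q = 324 kJ

q1 (heat water 32.0→100.0 °C): 125.0 × 4.16 × 68.0 = 35360 J
q2 (vaporize at 100 °C): 125.0 × 2255.0 = 281875 J
q3 (heat steam 100.0→127.5 °C): 125.0 × 2.0 × 27.5 = 6875 J
Total: 35360 + 281875 + 6875 = 324110 J = 324 kJ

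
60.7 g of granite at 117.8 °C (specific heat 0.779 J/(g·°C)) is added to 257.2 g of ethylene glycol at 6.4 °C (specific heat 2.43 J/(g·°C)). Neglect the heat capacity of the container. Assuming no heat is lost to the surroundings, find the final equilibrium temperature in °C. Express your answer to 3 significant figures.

T_f = 14.2 °C

Heat lost by granite = heat gained by ethylene glycol.
(60.7)(0.779)(117.8 − T) = (257.2)(2.43)(T − 6.4)
47.2853 (117.8 − T) = 624.996 (T − 6.4)
5570.2 − 47.2853 T = 624.996 T − 4000.0
9570.2 = 672.2813 T
T = 14.24 °C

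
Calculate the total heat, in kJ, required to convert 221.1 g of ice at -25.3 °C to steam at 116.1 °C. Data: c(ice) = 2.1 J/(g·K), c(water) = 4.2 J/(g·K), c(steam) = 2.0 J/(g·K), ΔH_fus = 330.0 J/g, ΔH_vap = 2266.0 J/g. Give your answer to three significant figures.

q = 686 kJ

q1 (heat ice -25.3→0.0 °C): 221.1 × 2.1 × 25.3 = 11747 J
q2 (melt at 0 °C): 221.1 × 330.0 = 72963 J
q3 (heat water 0.0→100.0 °C): 221.1 × 4.2 × 100.0 = 92862 J
q4 (vaporize at 100 °C): 221.1 × 2266.0 = 501013 J
q5 (heat steam 100.0→116.1 °C): 221.1 × 2.0 × 16.1 = 7119 J
Total: 11747 + 72963 + 92862 + 501013 + 7119 = 685704 J = 686 kJ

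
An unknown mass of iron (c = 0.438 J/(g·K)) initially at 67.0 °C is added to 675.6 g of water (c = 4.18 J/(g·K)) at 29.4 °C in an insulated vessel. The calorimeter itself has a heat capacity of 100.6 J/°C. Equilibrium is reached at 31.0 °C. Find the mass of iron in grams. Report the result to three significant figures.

m = 297 g

q_gained = (675.6 × 4.18 + 100.6) × (31.0 − 29.4) = 4679 J
q_lost = m × 0.438 × (67.0 − 31.0) = 15.768 m
m = 4679 / 15.768 = 297 g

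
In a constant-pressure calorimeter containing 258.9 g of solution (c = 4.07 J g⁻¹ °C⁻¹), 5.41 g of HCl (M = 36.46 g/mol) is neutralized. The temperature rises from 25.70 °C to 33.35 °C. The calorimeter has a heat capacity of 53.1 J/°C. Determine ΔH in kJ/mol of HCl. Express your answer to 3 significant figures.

ΔH = -57.1 kJ/mol

|ΔT| = |33.35 − 25.70| = 7.65 °C
|q_surr| = (258.9 × 4.07 + 53.1) × 7.65 = 1106.823 × 7.65 = 8467 J
n(HCl) = 5.41 / 36.46 = 0.1484 mol
Temperature rose, so q_rxn = −|q_surr| = -8.467 kJ
ΔH = q_rxn / n = -57.06 kJ/mol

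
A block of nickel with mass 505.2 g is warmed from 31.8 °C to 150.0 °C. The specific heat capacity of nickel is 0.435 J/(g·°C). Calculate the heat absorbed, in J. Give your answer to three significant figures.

q = 26000 J

q = m c ΔT = 505.2 × 0.435 × (150.0 − 31.8)
q = 505.2 × 0.435 × 118.2 = 25980 J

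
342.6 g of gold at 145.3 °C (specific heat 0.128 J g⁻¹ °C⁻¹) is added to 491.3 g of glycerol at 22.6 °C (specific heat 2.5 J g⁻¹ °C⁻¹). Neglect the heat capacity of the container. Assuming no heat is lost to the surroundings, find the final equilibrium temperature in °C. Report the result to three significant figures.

T_f = 26.8 °C

Heat lost by gold = heat gained by glycerol.
(342.6)(0.128)(145.3 − T) = (491.3)(2.5)(T − 22.6)
43.8528 (145.3 − T) = 1228.25 (T − 22.6)
6371.8 − 43.8528 T = 1228.25 T − 27758
34129.8 = 1272.1028 T
T = 26.83 °C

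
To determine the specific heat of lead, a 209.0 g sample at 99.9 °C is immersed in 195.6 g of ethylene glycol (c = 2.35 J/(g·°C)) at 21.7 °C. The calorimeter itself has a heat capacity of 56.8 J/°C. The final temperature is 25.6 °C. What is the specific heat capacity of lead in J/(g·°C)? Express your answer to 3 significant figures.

q_gained = (195.6 × 2.35 + 56.8) × (25.6 − 21.7) = 2014 J
q_lost = 209.0 × c × (99.9 − 25.6) = 15528.7 c
Set equal: c = 2014 / 15528.7 = 0.130 J/(g·°C)

c = 0.130 J/(g·°C)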